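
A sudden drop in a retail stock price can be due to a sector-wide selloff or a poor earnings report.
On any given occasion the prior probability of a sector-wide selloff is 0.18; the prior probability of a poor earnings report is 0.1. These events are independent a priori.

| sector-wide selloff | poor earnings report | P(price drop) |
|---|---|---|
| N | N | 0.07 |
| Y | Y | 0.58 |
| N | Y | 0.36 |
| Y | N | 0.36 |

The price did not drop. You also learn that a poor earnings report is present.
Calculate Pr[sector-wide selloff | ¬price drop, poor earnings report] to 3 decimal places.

Pr[sector-wide selloff | ¬price drop, poor earnings report] ≈ 0.126

P(¬price drop | poor earnings report) = 0.64·0.82 + 0.42·0.18 = 0.524800 + 0.075600 = 0.600400
Of this, 0.075600 comes from 0.42·0.18 (the sector-wide selloff=true cases).
Hence the posterior is 0.075600/0.600400 ≈ 0.126.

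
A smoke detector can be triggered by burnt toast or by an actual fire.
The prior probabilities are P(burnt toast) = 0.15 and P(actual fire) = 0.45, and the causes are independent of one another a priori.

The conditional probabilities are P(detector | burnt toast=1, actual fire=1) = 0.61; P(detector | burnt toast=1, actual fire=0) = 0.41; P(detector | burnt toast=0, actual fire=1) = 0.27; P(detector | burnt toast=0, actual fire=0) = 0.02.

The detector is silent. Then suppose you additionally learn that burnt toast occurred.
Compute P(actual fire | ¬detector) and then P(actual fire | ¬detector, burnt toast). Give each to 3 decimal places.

P(¬detector) = 0.98×0.85×0.55 + 0.73×0.85×0.45 + 0.59×0.15×0.55 + 0.39×0.15×0.45 = 0.458150 + 0.279225 + 0.048675 + 0.026325 = 0.812375
Restricting to configurations with actual fire present: 0.279225 + 0.026325 = 0.305550.
Hence the posterior is 0.305550/0.812375 ≈ 0.376.

With the extra evidence:
P(¬detector | burnt toast) = 0.59×0.55 + 0.39×0.45 = 0.324500 + 0.175500 = 0.500000
Restricting to configurations with actual fire present: 0.39×0.45 = 0.175500.
So P(actual fire | ¬detector, burnt toast) = 0.175500/0.500000 ≈ 0.351.

P(actual fire | ¬detector) ≈ 0.376; P(actual fire | ¬detector, burnt toast) ≈ 0.351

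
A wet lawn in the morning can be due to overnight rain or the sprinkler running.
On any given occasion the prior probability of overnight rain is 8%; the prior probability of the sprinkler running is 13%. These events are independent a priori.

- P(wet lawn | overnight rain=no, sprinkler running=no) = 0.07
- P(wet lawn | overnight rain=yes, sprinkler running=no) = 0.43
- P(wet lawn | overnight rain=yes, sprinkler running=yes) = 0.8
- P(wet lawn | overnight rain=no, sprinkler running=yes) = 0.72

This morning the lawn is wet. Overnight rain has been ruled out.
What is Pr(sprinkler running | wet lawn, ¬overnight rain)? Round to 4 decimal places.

Pr(sprinkler running | wet lawn, ¬overnight rain) ≈ 0.6058

P(wet lawn | ¬overnight rain) = 0.07×0.87 + 0.72×0.13 = 0.060900 + 0.093600 = 0.154500
The sprinkler running-present share is 0.72×0.13 = 0.093600.
P(sprinkler running | wet lawn, ¬overnight rain) = 0.093600 / 0.154500 ≈ 0.6058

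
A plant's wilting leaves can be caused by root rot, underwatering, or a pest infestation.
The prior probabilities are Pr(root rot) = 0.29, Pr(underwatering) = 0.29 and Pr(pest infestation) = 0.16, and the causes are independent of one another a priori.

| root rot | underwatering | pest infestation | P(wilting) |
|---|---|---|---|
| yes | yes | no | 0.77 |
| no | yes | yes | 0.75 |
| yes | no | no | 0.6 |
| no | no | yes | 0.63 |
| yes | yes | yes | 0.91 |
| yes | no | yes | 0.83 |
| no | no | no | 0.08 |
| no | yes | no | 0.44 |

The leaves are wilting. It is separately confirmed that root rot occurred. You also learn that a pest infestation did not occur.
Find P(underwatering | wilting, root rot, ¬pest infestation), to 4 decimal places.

P(underwatering | wilting, root rot, ¬pest infestation) ≈ 0.3439

P(wilting | root rot, ¬pest infestation) = 0.6*0.71 + 0.77*0.29 = 0.426000 + 0.223300 = 0.649300
Of this, 0.223300 comes from 0.77*0.29 (the underwatering=true cases).
Hence the posterior is 0.223300/0.649300 ≈ 0.3439.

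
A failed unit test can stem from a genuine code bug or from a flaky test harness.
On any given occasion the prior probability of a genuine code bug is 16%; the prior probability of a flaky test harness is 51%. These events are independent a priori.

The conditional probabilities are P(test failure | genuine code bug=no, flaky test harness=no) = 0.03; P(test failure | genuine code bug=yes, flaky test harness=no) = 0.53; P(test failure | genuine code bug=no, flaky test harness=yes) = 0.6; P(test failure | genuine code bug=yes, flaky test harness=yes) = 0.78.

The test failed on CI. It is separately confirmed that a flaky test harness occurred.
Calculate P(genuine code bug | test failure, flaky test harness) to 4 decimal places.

P(test failure | flaky test harness) = 0.6×0.84 + 0.78×0.16 = 0.504000 + 0.124800 = 0.628800
Of this, 0.124800 comes from 0.78×0.16 (the genuine code bug=true cases).
So P(genuine code bug | test failure, flaky test harness) = 0.124800/0.628800 ≈ 0.1985.

P(genuine code bug | test failure, flaky test harness) ≈ 0.1985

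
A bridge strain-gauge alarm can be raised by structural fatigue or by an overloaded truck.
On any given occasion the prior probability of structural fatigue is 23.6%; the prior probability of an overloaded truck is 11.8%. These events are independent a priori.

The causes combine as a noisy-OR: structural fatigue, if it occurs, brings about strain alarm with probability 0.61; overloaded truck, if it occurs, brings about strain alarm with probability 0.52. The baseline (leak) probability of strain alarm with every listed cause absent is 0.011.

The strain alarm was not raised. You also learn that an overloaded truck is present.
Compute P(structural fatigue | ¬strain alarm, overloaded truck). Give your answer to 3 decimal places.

P(structural fatigue | ¬strain alarm, overloaded truck) ≈ 0.108

Under noisy-OR, P(strain alarm | causes) = 1 − (1−0.011)·∏(1−qᵢ) over the active causes.
P(¬strain alarm | overloaded truck) = 0.47472·0.764 + 0.185141·0.236 = 0.362686 + 0.043693 = 0.406379
Restricting to configurations with structural fatigue present: 0.185141·0.236 = 0.043693.
So P(structural fatigue | ¬strain alarm, overloaded truck) = 0.043693/0.406379 ≈ 0.108.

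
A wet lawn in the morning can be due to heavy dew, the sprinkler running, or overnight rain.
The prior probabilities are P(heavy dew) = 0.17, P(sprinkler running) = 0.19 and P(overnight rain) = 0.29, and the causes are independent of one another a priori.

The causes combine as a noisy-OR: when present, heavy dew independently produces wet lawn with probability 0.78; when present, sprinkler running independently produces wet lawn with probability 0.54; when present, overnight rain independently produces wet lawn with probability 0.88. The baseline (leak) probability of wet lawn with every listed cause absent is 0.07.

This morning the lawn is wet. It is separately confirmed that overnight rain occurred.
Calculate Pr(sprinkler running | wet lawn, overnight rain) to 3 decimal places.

Pr(sprinkler running | wet lawn, overnight rain) ≈ 0.199

Under noisy-OR, P(wet lawn | causes) = 1 − (1−0.07)·∏(1−qᵢ) over the active causes.
For the numerator, keep only sprinkler running=true terms: 0.149604 + 0.031935 = 0.181539
Denominator P(wet lawn | overnight rain): 0.8884×0.83×0.81 + 0.948664×0.83×0.19 + 0.975448×0.17×0.81 + 0.988706×0.17×0.19 = 0.913129
P(sprinkler running | wet lawn, overnight rain) = 0.181539/0.913129 ≈ 0.199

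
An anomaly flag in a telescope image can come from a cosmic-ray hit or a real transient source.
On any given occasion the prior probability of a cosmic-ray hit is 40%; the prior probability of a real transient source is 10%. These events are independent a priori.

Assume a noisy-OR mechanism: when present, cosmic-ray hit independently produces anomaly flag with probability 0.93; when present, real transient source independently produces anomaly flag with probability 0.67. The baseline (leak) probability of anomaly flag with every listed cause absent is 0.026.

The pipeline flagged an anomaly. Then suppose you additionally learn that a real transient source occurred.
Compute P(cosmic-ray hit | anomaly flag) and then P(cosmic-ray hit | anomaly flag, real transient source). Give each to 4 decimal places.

P(cosmic-ray hit | anomaly flag) ≈ 0.8725; P(cosmic-ray hit | anomaly flag, real transient source) ≈ 0.4899

Under noisy-OR, P(anomaly flag | causes) = 1 − (1−0.026)·∏(1−qᵢ) over the active causes.
P(anomaly flag) = 0.026×0.6×0.9 + 0.67858×0.6×0.1 + 0.93182×0.4×0.9 + 0.977501×0.4×0.1 = 0.014040 + 0.040715 + 0.335455 + 0.039100 = 0.429310
Of this, 0.374555 comes from 0.335455 + 0.039100 (the cosmic-ray hit=true cases).
P(cosmic-ray hit | anomaly flag) = 0.374555 / 0.429310 ≈ 0.8725

With the extra evidence:
For the numerator, keep only cosmic-ray hit=true terms: 0.977501*0.4 = 0.391000
Normalizer over all consistent configurations: 0.67858*0.6 + 0.977501*0.4 = 0.798148
Posterior = 0.391000 / 0.798148 ≈ 0.4899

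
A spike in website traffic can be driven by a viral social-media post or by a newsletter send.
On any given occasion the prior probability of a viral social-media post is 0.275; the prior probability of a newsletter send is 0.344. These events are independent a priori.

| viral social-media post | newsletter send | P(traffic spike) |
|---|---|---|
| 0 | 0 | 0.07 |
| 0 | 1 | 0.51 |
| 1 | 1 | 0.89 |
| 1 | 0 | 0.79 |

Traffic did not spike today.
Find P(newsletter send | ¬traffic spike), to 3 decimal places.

Numerator (weight on configurations with newsletter send): 0.122206 + 0.010406 = 0.132612
Normalizer over all consistent configurations: 0.93*0.725*0.656 + 0.49*0.725*0.344 + 0.21*0.275*0.656 + 0.11*0.275*0.344 = 0.612804
Posterior = 0.132612 / 0.612804 ≈ 0.216

P(newsletter send | ¬traffic spike) ≈ 0.216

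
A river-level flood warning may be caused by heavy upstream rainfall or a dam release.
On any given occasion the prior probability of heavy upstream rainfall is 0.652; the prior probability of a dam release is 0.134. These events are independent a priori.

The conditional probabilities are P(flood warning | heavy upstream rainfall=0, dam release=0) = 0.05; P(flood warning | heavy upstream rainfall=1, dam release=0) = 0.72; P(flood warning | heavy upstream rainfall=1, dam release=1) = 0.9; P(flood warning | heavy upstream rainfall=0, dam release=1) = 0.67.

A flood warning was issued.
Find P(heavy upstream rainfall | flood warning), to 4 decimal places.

Numerator (weight on configurations with heavy upstream rainfall): 0.406535 + 0.078631 = 0.485166
Denominator P(flood warning): 0.05*0.348*0.866 + 0.67*0.348*0.134 + 0.72*0.652*0.866 + 0.9*0.652*0.134 = 0.531477
P(heavy upstream rainfall | flood warning) = 0.485166/0.531477 ≈ 0.9129

P(heavy upstream rainfall | flood warning) ≈ 0.9129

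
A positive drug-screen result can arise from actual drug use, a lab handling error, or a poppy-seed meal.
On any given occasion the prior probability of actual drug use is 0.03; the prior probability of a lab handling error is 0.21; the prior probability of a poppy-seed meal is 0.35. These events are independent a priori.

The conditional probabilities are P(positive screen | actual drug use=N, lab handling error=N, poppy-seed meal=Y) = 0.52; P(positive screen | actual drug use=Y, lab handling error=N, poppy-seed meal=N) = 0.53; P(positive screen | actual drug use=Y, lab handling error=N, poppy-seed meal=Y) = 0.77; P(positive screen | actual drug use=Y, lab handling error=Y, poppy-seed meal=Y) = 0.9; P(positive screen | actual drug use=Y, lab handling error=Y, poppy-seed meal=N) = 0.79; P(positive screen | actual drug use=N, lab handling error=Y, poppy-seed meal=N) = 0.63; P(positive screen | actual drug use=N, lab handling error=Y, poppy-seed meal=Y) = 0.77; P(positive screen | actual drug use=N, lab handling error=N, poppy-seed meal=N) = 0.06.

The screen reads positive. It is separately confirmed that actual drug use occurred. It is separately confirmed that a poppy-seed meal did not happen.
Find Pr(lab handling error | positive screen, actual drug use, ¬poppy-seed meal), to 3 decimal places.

For the numerator, keep only lab handling error=true terms: 0.79×0.21 = 0.165900
Denominator P(positive screen | actual drug use, ¬poppy-seed meal): 0.53×0.79 + 0.79×0.21 = 0.584600
Posterior = 0.165900 / 0.584600 ≈ 0.284

Pr(lab handling error | positive screen, actual drug use, ¬poppy-seed meal) ≈ 0.284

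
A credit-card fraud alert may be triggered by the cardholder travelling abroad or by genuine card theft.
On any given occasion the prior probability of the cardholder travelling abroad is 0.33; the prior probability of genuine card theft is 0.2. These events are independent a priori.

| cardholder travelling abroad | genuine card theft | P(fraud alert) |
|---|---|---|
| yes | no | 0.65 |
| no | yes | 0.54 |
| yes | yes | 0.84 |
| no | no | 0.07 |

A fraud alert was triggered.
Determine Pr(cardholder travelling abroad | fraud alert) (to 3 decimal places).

Pr(cardholder travelling abroad | fraud alert) ≈ 0.674

For the numerator, keep only cardholder travelling abroad=true terms: 0.171600 + 0.055440 = 0.227040
Denominator P(fraud alert): 0.07×0.67×0.8 + 0.54×0.67×0.2 + 0.65×0.33×0.8 + 0.84×0.33×0.2 = 0.336920
P(cardholder travelling abroad | fraud alert) = 0.227040/0.336920 ≈ 0.674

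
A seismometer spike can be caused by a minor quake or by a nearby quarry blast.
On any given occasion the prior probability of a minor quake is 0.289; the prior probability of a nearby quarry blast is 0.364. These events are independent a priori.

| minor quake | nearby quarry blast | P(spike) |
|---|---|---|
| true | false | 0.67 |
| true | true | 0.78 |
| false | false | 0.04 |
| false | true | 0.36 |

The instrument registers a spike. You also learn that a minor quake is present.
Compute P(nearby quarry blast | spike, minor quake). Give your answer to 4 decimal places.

P(nearby quarry blast | spike, minor quake) ≈ 0.3999

Numerator (weight on configurations with nearby quarry blast): 0.78×0.364 = 0.283920
Normalizer over all consistent configurations: 0.67×0.636 + 0.78×0.364 = 0.710040
Posterior = 0.283920 / 0.710040 ≈ 0.3999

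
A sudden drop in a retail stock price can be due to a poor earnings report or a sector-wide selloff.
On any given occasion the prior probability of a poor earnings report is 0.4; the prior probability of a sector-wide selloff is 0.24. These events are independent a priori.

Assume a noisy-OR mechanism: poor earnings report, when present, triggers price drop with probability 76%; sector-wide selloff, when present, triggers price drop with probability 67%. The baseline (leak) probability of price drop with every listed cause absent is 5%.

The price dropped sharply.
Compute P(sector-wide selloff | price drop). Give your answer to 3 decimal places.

P(sector-wide selloff | price drop) ≈ 0.422

Under noisy-OR, P(price drop | causes) = 1 − (1−0.05)·∏(1−qᵢ) over the active causes.
P(price drop) = 0.05*0.6*0.76 + 0.6865*0.6*0.24 + 0.772*0.4*0.76 + 0.92476*0.4*0.24 = 0.022800 + 0.098856 + 0.234688 + 0.088777 = 0.445121
The sector-wide selloff-present share is 0.098856 + 0.088777 = 0.187633.
P(sector-wide selloff | price drop) = 0.187633 / 0.445121 ≈ 0.422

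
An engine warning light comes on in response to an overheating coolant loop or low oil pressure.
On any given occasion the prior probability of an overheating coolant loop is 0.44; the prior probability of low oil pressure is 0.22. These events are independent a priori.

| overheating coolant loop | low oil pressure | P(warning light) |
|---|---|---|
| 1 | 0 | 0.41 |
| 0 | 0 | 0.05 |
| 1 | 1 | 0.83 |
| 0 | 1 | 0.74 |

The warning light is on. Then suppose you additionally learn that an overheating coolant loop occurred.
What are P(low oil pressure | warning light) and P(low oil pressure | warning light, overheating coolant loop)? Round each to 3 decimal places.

P(low oil pressure | warning light) ≈ 0.513; P(low oil pressure | warning light, overheating coolant loop) ≈ 0.363

P(warning light) = 0.05·0.56·0.78 + 0.74·0.56·0.22 + 0.41·0.44·0.78 + 0.83·0.44·0.22 = 0.021840 + 0.091168 + 0.140712 + 0.080344 = 0.334064
Of this, 0.171512 comes from 0.091168 + 0.080344 (the low oil pressure=true cases).
Hence the posterior is 0.171512/0.334064 ≈ 0.513.

Now also conditioning on overheating coolant loop=true:
Numerator (weight on configurations with low oil pressure): 0.83·0.22 = 0.182600
Normalizer over all consistent configurations: 0.41·0.78 + 0.83·0.22 = 0.502400
Posterior = 0.182600 / 0.502400 ≈ 0.363
— overheating coolant loop explains away the evidence for low oil pressure.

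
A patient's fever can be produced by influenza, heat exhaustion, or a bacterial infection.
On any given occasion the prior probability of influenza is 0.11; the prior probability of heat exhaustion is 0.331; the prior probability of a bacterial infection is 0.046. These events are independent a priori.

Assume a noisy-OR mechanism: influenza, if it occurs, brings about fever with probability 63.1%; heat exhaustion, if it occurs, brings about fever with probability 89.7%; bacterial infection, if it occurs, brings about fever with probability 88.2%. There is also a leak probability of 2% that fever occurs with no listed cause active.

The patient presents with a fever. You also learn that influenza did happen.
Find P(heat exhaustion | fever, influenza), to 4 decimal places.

P(heat exhaustion | fever, influenza) ≈ 0.4221

Under noisy-OR, P(fever | causes) = 1 − (1−0.02)·∏(1−qᵢ) over the active causes.
Numerator (weight on configurations with heat exhaustion): 0.304012 + 0.015159 = 0.319171
Normalizer over all consistent configurations: 0.63838·0.669·0.954 + 0.957329·0.669·0.046 + 0.962753·0.331·0.954 + 0.995605·0.331·0.046 = 0.756063
P(heat exhaustion | fever, influenza) = 0.319171/0.756063 ≈ 0.4221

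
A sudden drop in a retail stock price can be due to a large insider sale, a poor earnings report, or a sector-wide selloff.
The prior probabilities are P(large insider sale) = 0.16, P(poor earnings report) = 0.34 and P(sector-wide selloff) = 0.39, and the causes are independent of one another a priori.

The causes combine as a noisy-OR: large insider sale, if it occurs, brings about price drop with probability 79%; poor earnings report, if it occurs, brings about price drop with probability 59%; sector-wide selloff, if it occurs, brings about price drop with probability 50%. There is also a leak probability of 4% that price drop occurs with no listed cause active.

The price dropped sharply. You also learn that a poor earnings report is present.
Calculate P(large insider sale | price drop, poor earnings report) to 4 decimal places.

P(large insider sale | price drop, poor earnings report) ≈ 0.2065

Under noisy-OR, P(price drop | causes) = 1 − (1−0.04)·∏(1−qᵢ) over the active causes.
Enumerate the 4 (large insider sale, sector-wide selloff) configurations and weight by the priors:
  P(price drop | poor earnings report) = 0.6064*0.84*0.61 + 0.8032*0.84*0.39 + 0.917344*0.16*0.61 + 0.958672*0.16*0.39
        = 0.310719 + 0.263128 + 0.089533 + 0.059821 = 0.723201
Keeping only the large insider sale-present terms gives 0.149354, so
  P(large insider sale | price drop, poor earnings report) = 0.149354 / 0.723201 ≈ 0.2065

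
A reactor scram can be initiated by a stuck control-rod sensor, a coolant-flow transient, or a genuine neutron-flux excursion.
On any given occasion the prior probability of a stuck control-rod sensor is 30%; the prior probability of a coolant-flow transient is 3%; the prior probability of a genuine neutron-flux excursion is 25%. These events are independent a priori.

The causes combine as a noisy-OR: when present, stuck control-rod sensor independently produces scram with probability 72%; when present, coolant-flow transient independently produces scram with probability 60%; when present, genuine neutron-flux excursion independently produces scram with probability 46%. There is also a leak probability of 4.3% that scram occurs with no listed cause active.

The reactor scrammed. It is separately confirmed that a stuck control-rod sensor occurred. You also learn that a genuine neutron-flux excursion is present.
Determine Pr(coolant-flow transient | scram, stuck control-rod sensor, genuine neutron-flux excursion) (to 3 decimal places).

Under noisy-OR, P(scram | causes) = 1 − (1−0.043)·∏(1−qᵢ) over the active causes.
Numerator (weight on configurations with coolant-flow transient): 0.942121×0.03 = 0.028264
Normalizer over all consistent configurations: 0.855302×0.97 + 0.942121×0.03 = 0.857907
P(coolant-flow transient | scram, stuck control-rod sensor, genuine neutron-flux excursion) = 0.028264/0.857907 ≈ 0.033

Pr(coolant-flow transient | scram, stuck control-rod sensor, genuine neutron-flux excursion) ≈ 0.033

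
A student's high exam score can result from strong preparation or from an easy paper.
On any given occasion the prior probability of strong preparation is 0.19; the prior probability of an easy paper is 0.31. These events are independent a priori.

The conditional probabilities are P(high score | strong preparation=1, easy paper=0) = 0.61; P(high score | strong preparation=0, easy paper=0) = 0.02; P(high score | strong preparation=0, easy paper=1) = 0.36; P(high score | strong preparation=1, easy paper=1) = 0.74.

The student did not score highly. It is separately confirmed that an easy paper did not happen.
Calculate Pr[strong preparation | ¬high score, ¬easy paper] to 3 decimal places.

By total probability over both values of strong preparation:
  P(¬high score | ¬easy paper) = 0.98×0.81 + 0.39×0.19
        = 0.793800 + 0.074100 = 0.867900
Configurations with strong preparation contribute 0.074100, so
  P(strong preparation | ¬high score, ¬easy paper) = 0.074100 / 0.867900 ≈ 0.085

Pr[strong preparation | ¬high score, ¬easy paper] ≈ 0.085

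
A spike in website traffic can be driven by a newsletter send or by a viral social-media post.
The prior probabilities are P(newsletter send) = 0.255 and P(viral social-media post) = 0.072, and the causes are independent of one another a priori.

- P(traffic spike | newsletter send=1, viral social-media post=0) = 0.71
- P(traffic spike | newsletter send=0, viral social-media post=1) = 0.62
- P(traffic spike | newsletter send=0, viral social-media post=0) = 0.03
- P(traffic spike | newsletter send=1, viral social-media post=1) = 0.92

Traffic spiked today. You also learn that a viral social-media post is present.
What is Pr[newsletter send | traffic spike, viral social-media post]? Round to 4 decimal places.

By total probability over both values of newsletter send:
  P(traffic spike | viral social-media post) = 0.62*0.745 + 0.92*0.255
        = 0.461900 + 0.234600 = 0.696500
Keeping only the newsletter send-present terms gives 0.234600, so
  P(newsletter send | traffic spike, viral social-media post) = 0.234600 / 0.696500 ≈ 0.3368

Pr[newsletter send | traffic spike, viral social-media post] ≈ 0.3368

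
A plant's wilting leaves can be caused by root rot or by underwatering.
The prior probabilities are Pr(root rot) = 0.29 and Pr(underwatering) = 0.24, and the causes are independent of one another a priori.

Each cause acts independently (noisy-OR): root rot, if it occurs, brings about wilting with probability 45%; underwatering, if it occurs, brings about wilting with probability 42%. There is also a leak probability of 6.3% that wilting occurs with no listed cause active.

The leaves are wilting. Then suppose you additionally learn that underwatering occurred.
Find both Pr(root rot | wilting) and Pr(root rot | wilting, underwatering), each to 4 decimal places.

Pr(root rot | wilting) ≈ 0.5819; Pr(root rot | wilting, underwatering) ≈ 0.3855

Under noisy-OR, P(wilting | causes) = 1 − (1−0.063)·∏(1−qᵢ) over the active causes.
Weight on root rot=true, given the evidence: 0.106817 + 0.048796 = 0.155613
The normalizing constant is 0.063×0.71×0.76 + 0.45654×0.71×0.24 + 0.48465×0.29×0.76 + 0.701097×0.29×0.24 = 0.267402
Posterior = 0.155613 / 0.267402 ≈ 0.5819

Now also conditioning on underwatering=true:
P(wilting | underwatering) = 0.45654*0.71 + 0.701097*0.29 = 0.324143 + 0.203318 = 0.527461
Restricting to configurations with root rot present: 0.701097*0.29 = 0.203318.
So P(root rot | wilting, underwatering) = 0.203318/0.527461 ≈ 0.3855.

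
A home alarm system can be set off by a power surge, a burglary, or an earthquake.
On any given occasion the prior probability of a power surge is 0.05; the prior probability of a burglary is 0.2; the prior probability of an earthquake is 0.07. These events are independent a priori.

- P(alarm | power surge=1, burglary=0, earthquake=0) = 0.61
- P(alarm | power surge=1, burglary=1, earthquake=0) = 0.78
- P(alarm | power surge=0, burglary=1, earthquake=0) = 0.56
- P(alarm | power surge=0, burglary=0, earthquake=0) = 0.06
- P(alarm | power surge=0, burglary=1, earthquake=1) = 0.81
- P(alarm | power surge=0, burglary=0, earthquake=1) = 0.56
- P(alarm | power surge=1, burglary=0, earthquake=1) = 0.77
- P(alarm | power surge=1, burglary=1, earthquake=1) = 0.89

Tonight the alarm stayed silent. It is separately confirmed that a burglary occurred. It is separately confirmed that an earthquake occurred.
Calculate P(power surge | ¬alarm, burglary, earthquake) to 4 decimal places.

By total probability over both values of power surge:
  P(¬alarm | burglary, earthquake) = 0.19·0.95 + 0.11·0.05
        = 0.180500 + 0.005500 = 0.186000
Keeping only the power surge-present terms gives 0.005500, so
  P(power surge | ¬alarm, burglary, earthquake) = 0.005500 / 0.186000 ≈ 0.0296

P(power surge | ¬alarm, burglary, earthquake) ≈ 0.0296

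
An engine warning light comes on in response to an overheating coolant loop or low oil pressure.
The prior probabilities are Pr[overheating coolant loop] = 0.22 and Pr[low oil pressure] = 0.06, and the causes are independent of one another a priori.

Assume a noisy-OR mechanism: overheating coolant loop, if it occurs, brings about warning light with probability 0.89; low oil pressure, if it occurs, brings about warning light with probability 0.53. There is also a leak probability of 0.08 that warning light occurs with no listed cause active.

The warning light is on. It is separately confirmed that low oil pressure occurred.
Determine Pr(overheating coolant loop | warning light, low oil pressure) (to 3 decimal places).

Pr(overheating coolant loop | warning light, low oil pressure) ≈ 0.321

Under noisy-OR, P(warning light | causes) = 1 − (1−0.08)·∏(1−qᵢ) over the active causes.
P(warning light | low oil pressure) = 0.5676×0.78 + 0.952436×0.22 = 0.442728 + 0.209536 = 0.652264
The overheating coolant loop-present share is 0.952436×0.22 = 0.209536.
Hence the posterior is 0.209536/0.652264 ≈ 0.321.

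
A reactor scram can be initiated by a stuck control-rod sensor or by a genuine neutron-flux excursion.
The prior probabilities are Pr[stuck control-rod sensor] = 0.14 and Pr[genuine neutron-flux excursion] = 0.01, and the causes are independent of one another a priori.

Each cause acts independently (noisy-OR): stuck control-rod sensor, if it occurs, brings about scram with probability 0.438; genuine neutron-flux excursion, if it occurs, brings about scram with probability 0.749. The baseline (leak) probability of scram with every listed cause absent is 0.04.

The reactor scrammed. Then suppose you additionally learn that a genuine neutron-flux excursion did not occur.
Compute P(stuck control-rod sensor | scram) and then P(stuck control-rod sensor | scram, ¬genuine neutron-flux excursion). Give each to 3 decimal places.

Under noisy-OR, P(scram | causes) = 1 − (1−0.04)·∏(1−qᵢ) over the active causes.
Enumerate the 4 (stuck control-rod sensor, genuine neutron-flux excursion) configurations and weight by the priors:
  P(scram) = 0.04·0.86·0.99 + 0.75904·0.86·0.01 + 0.46048·0.14·0.99 + 0.86458·0.14·0.01
        = 0.034056 + 0.006528 + 0.063823 + 0.001210 = 0.105617
The terms with stuck control-rod sensor present sum to 0.065033, so
  P(stuck control-rod sensor | scram) = 0.065033 / 0.105617 ≈ 0.616

Now also conditioning on genuine neutron-flux excursion≠true:
Sum P(scram|·) weighted by the priors over both values of stuck control-rod sensor:
  P(scram | ¬genuine neutron-flux excursion) = 0.04·0.86 + 0.46048·0.14
        = 0.034400 + 0.064467 = 0.098867
The terms with stuck control-rod sensor present sum to 0.064467, so
  P(stuck control-rod sensor | scram, ¬genuine neutron-flux excursion) = 0.064467 / 0.098867 ≈ 0.652
Ruling out genuine neutron-flux excursion raises the posterior on stuck control-rod sensor — the flip side of explaining away.

P(stuck control-rod sensor | scram) ≈ 0.616; P(stuck control-rod sensor | scram, ¬genuine neutron-flux excursion) ≈ 0.652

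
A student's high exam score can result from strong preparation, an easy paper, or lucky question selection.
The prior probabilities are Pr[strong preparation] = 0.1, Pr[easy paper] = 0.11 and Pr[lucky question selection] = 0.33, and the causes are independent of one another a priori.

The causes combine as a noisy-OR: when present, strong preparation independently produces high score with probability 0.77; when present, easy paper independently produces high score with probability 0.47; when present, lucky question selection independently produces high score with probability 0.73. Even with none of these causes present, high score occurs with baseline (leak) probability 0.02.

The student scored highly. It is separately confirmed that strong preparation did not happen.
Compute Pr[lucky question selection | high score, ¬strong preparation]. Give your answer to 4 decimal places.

Pr[lucky question selection | high score, ¬strong preparation] ≈ 0.8393

Under noisy-OR, P(high score | causes) = 1 − (1−0.02)·∏(1−qᵢ) over the active causes.
Enumerate the 4 (easy paper, lucky question selection) configurations and weight by the priors:
  P(high score | ¬strong preparation) = 0.02*0.89*0.67 + 0.7354*0.89*0.33 + 0.4806*0.11*0.67 + 0.859762*0.11*0.33
        = 0.011926 + 0.215987 + 0.035420 + 0.031209 = 0.294542
The terms with lucky question selection present sum to 0.247196, so
  P(lucky question selection | high score, ¬strong preparation) = 0.247196 / 0.294542 ≈ 0.8393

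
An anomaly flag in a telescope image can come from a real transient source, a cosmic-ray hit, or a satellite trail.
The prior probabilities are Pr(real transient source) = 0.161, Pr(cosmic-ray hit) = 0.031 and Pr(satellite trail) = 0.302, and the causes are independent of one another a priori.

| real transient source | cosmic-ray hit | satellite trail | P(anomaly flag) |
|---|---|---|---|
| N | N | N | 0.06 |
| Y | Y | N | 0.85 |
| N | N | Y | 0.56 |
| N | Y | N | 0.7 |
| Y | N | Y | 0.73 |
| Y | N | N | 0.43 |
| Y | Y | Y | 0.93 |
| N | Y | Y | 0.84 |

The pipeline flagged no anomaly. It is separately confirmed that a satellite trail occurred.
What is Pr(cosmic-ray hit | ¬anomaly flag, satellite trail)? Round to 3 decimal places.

Numerator (weight on configurations with cosmic-ray hit): 0.004161 + 0.000349 = 0.004510
Normalizer over all consistent configurations: 0.44×0.839×0.969 + 0.16×0.839×0.031 + 0.27×0.161×0.969 + 0.07×0.161×0.031 = 0.404348
Posterior = 0.004510 / 0.404348 ≈ 0.011

Pr(cosmic-ray hit | ¬anomaly flag, satellite trail) ≈ 0.011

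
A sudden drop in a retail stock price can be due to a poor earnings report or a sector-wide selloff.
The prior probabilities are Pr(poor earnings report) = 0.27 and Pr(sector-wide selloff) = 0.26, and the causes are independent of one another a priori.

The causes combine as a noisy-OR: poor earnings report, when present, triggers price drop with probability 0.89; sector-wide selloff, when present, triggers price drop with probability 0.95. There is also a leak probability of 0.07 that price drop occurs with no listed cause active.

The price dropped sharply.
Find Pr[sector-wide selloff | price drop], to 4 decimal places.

Under noisy-OR, P(price drop | causes) = 1 − (1−0.07)·∏(1−qᵢ) over the active causes.
P(price drop) = 0.07×0.73×0.74 + 0.9535×0.73×0.26 + 0.8977×0.27×0.74 + 0.994885×0.27×0.26 = 0.037814 + 0.180974 + 0.179360 + 0.069841 = 0.467989
Of this, 0.250815 comes from 0.180974 + 0.069841 (the sector-wide selloff=true cases).
Hence the posterior is 0.250815/0.467989 ≈ 0.5359.

Pr[sector-wide selloff | price drop] ≈ 0.5359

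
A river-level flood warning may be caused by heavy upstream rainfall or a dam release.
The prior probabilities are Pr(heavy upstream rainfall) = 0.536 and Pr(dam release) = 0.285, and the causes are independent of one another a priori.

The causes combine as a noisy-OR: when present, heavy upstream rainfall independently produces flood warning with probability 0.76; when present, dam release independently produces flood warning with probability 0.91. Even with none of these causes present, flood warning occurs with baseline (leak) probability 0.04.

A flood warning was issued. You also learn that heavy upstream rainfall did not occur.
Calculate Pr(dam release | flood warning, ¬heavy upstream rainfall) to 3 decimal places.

Pr(dam release | flood warning, ¬heavy upstream rainfall) ≈ 0.901

Under noisy-OR, P(flood warning | causes) = 1 − (1−0.04)·∏(1−qᵢ) over the active causes.
Numerator (weight on configurations with dam release): 0.9136·0.285 = 0.260376
Normalizer over all consistent configurations: 0.04·0.715 + 0.9136·0.285 = 0.288976
Posterior = 0.260376 / 0.288976 ≈ 0.901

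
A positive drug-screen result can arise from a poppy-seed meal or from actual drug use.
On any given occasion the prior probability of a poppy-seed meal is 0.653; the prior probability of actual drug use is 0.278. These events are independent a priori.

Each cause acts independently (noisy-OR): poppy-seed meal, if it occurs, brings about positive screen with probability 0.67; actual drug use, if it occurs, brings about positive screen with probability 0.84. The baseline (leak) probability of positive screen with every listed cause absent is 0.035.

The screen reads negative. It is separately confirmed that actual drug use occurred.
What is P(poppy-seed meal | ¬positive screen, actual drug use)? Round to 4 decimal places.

Under noisy-OR, P(positive screen | causes) = 1 − (1−0.035)·∏(1−qᵢ) over the active causes.
For the numerator, keep only poppy-seed meal=true terms: 0.050952*0.653 = 0.033272
Denominator P(¬positive screen | actual drug use): 0.1544*0.347 + 0.050952*0.653 = 0.086849
P(poppy-seed meal | ¬positive screen, actual drug use) = 0.033272/0.086849 ≈ 0.3831

P(poppy-seed meal | ¬positive screen, actual drug use) ≈ 0.3831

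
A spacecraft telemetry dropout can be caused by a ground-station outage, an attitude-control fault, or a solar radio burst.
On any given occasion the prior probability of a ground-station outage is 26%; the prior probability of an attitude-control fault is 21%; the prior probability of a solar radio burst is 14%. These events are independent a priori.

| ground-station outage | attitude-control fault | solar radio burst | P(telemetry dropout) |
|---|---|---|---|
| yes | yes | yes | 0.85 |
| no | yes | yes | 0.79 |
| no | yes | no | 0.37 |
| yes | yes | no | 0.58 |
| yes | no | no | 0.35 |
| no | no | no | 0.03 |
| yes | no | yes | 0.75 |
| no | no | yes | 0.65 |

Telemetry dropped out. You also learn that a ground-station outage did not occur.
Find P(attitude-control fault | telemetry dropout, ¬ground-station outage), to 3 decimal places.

Weight on attitude-control fault=true, given the evidence: 0.066822 + 0.023226 = 0.090048
Normalizer over all consistent configurations: 0.03*0.79*0.86 + 0.65*0.79*0.14 + 0.37*0.21*0.86 + 0.79*0.21*0.14 = 0.182320
Posterior = 0.090048 / 0.182320 ≈ 0.494

P(attitude-control fault | telemetry dropout, ¬ground-station outage) ≈ 0.494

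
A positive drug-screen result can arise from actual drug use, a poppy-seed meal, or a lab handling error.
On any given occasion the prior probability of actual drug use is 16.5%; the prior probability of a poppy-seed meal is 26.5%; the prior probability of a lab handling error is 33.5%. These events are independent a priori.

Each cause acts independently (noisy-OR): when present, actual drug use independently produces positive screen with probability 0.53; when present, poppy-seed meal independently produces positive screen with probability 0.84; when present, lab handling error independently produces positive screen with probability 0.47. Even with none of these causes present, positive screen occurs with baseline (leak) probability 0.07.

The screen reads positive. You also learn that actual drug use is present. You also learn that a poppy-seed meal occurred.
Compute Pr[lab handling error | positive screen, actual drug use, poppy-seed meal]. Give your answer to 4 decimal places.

Under noisy-OR, P(positive screen | causes) = 1 − (1−0.07)·∏(1−qᵢ) over the active causes.
P(positive screen | actual drug use, poppy-seed meal) = 0.930064×0.665 + 0.962934×0.335 = 0.618493 + 0.322583 = 0.941076
The lab handling error-present share is 0.962934×0.335 = 0.322583.
So P(lab handling error | positive screen, actual drug use, poppy-seed meal) = 0.322583/0.941076 ≈ 0.3428.

Pr[lab handling error | positive screen, actual drug use, poppy-seed meal] ≈ 0.3428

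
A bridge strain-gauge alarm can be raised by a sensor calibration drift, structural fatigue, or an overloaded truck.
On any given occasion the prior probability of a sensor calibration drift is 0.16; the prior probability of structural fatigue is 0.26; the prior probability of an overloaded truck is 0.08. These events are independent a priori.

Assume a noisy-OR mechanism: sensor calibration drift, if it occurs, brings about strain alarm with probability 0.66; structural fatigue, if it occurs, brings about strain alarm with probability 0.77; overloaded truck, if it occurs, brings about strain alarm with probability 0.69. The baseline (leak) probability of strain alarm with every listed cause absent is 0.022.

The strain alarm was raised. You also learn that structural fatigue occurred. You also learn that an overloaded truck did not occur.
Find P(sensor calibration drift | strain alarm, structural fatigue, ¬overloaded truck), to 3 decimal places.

P(sensor calibration drift | strain alarm, structural fatigue, ¬overloaded truck) ≈ 0.185

Under noisy-OR, P(strain alarm | causes) = 1 − (1−0.022)·∏(1−qᵢ) over the active causes.
Enumerate both values of sensor calibration drift and weight by the priors:
  P(strain alarm | structural fatigue, ¬overloaded truck) = 0.77506*0.84 + 0.92352*0.16
        = 0.651050 + 0.147763 = 0.798813
Configurations with sensor calibration drift contribute 0.147763, so
  P(sensor calibration drift | strain alarm, structural fatigue, ¬overloaded truck) = 0.147763 / 0.798813 ≈ 0.185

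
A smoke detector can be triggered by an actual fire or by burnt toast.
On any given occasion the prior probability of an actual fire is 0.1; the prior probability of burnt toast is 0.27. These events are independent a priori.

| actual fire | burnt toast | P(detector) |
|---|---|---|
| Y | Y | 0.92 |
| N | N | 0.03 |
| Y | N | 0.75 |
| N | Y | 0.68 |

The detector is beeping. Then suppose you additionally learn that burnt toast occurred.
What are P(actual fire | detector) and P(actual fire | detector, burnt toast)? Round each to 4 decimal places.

P(actual fire | detector) ≈ 0.3009; P(actual fire | detector, burnt toast) ≈ 0.1307

Numerator (weight on configurations with actual fire): 0.054750 + 0.024840 = 0.079590
Normalizer over all consistent configurations: 0.03*0.9*0.73 + 0.68*0.9*0.27 + 0.75*0.1*0.73 + 0.92*0.1*0.27 = 0.264540
Posterior = 0.079590 / 0.264540 ≈ 0.3009

Now also conditioning on burnt toast=true:
P(detector | burnt toast) = 0.68·0.9 + 0.92·0.1 = 0.612000 + 0.092000 = 0.704000
Of this, 0.092000 comes from 0.92·0.1 (the actual fire=true cases).
P(actual fire | detector, burnt toast) = 0.092000 / 0.704000 ≈ 0.1307
This is intercausal reasoning (explaining away): once burnt toast accounts for the detector, actual fire becomes less likely.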